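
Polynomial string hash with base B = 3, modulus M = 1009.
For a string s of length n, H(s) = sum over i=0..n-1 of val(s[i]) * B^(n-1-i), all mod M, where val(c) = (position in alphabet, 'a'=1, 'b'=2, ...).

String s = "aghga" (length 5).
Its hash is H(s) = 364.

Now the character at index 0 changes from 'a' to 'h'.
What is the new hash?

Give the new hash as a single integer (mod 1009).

Answer: 931

Derivation:
val('a') = 1, val('h') = 8
Position k = 0, exponent = n-1-k = 4
B^4 mod M = 3^4 mod 1009 = 81
Delta = (8 - 1) * 81 mod 1009 = 567
New hash = (364 + 567) mod 1009 = 931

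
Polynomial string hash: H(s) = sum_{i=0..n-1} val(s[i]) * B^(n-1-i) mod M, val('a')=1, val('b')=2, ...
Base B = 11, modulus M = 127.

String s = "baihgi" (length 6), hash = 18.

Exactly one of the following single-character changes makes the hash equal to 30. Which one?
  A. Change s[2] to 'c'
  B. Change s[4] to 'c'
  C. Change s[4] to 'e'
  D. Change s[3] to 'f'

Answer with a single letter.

Answer: D

Derivation:
Option A: s[2]='i'->'c', delta=(3-9)*11^3 mod 127 = 15, hash=18+15 mod 127 = 33
Option B: s[4]='g'->'c', delta=(3-7)*11^1 mod 127 = 83, hash=18+83 mod 127 = 101
Option C: s[4]='g'->'e', delta=(5-7)*11^1 mod 127 = 105, hash=18+105 mod 127 = 123
Option D: s[3]='h'->'f', delta=(6-8)*11^2 mod 127 = 12, hash=18+12 mod 127 = 30 <-- target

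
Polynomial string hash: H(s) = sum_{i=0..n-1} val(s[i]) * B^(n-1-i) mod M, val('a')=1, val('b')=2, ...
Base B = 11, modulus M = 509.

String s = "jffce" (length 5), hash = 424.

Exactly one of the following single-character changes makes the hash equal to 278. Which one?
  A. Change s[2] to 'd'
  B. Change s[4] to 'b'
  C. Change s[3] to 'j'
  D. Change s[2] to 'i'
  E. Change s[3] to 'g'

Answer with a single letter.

Answer: D

Derivation:
Option A: s[2]='f'->'d', delta=(4-6)*11^2 mod 509 = 267, hash=424+267 mod 509 = 182
Option B: s[4]='e'->'b', delta=(2-5)*11^0 mod 509 = 506, hash=424+506 mod 509 = 421
Option C: s[3]='c'->'j', delta=(10-3)*11^1 mod 509 = 77, hash=424+77 mod 509 = 501
Option D: s[2]='f'->'i', delta=(9-6)*11^2 mod 509 = 363, hash=424+363 mod 509 = 278 <-- target
Option E: s[3]='c'->'g', delta=(7-3)*11^1 mod 509 = 44, hash=424+44 mod 509 = 468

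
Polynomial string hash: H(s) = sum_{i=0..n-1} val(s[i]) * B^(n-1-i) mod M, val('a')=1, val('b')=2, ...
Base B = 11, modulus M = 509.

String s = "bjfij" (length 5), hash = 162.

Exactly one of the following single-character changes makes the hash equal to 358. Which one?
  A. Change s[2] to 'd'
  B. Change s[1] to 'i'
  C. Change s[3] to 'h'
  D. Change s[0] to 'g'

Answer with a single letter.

Answer: B

Derivation:
Option A: s[2]='f'->'d', delta=(4-6)*11^2 mod 509 = 267, hash=162+267 mod 509 = 429
Option B: s[1]='j'->'i', delta=(9-10)*11^3 mod 509 = 196, hash=162+196 mod 509 = 358 <-- target
Option C: s[3]='i'->'h', delta=(8-9)*11^1 mod 509 = 498, hash=162+498 mod 509 = 151
Option D: s[0]='b'->'g', delta=(7-2)*11^4 mod 509 = 418, hash=162+418 mod 509 = 71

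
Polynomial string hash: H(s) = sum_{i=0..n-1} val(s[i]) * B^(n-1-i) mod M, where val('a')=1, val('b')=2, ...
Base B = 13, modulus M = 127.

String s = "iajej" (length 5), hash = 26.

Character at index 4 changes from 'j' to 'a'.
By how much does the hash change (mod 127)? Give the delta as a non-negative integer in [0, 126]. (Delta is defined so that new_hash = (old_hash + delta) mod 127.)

Delta formula: (val(new) - val(old)) * B^(n-1-k) mod M
  val('a') - val('j') = 1 - 10 = -9
  B^(n-1-k) = 13^0 mod 127 = 1
  Delta = -9 * 1 mod 127 = 118

Answer: 118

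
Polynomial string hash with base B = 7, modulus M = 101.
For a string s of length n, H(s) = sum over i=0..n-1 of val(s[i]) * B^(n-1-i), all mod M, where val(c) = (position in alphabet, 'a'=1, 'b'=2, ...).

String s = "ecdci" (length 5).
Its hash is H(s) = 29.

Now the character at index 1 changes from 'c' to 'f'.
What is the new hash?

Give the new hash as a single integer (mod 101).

Answer: 48

Derivation:
val('c') = 3, val('f') = 6
Position k = 1, exponent = n-1-k = 3
B^3 mod M = 7^3 mod 101 = 40
Delta = (6 - 3) * 40 mod 101 = 19
New hash = (29 + 19) mod 101 = 48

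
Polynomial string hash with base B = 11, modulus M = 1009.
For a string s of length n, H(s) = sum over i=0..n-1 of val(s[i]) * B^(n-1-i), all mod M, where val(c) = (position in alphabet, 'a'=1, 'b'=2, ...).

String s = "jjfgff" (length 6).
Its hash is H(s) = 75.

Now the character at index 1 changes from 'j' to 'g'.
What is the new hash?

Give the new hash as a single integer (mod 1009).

Answer: 548

Derivation:
val('j') = 10, val('g') = 7
Position k = 1, exponent = n-1-k = 4
B^4 mod M = 11^4 mod 1009 = 515
Delta = (7 - 10) * 515 mod 1009 = 473
New hash = (75 + 473) mod 1009 = 548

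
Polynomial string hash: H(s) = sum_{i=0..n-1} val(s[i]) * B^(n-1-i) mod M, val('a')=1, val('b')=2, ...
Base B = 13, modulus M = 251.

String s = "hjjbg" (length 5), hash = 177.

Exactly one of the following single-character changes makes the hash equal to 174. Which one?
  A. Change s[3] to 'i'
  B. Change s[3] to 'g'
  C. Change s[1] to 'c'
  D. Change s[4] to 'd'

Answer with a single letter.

Option A: s[3]='b'->'i', delta=(9-2)*13^1 mod 251 = 91, hash=177+91 mod 251 = 17
Option B: s[3]='b'->'g', delta=(7-2)*13^1 mod 251 = 65, hash=177+65 mod 251 = 242
Option C: s[1]='j'->'c', delta=(3-10)*13^3 mod 251 = 183, hash=177+183 mod 251 = 109
Option D: s[4]='g'->'d', delta=(4-7)*13^0 mod 251 = 248, hash=177+248 mod 251 = 174 <-- target

Answer: D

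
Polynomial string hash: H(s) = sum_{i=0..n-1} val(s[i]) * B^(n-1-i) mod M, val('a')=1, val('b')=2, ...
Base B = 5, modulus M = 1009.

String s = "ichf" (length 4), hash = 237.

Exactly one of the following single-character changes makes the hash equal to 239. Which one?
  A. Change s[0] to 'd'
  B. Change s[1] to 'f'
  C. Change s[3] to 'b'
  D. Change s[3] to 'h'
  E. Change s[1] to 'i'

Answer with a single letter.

Answer: D

Derivation:
Option A: s[0]='i'->'d', delta=(4-9)*5^3 mod 1009 = 384, hash=237+384 mod 1009 = 621
Option B: s[1]='c'->'f', delta=(6-3)*5^2 mod 1009 = 75, hash=237+75 mod 1009 = 312
Option C: s[3]='f'->'b', delta=(2-6)*5^0 mod 1009 = 1005, hash=237+1005 mod 1009 = 233
Option D: s[3]='f'->'h', delta=(8-6)*5^0 mod 1009 = 2, hash=237+2 mod 1009 = 239 <-- target
Option E: s[1]='c'->'i', delta=(9-3)*5^2 mod 1009 = 150, hash=237+150 mod 1009 = 387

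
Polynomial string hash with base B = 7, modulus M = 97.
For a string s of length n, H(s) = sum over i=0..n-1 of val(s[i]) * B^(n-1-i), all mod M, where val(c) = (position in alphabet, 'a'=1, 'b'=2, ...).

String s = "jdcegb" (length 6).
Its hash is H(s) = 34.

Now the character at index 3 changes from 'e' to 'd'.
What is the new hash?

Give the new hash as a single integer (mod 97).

val('e') = 5, val('d') = 4
Position k = 3, exponent = n-1-k = 2
B^2 mod M = 7^2 mod 97 = 49
Delta = (4 - 5) * 49 mod 97 = 48
New hash = (34 + 48) mod 97 = 82

Answer: 82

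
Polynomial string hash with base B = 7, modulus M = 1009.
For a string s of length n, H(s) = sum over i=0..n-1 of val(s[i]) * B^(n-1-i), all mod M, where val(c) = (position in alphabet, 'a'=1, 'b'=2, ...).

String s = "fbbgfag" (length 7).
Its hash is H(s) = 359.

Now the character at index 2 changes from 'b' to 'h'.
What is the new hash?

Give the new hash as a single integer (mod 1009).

val('b') = 2, val('h') = 8
Position k = 2, exponent = n-1-k = 4
B^4 mod M = 7^4 mod 1009 = 383
Delta = (8 - 2) * 383 mod 1009 = 280
New hash = (359 + 280) mod 1009 = 639

Answer: 639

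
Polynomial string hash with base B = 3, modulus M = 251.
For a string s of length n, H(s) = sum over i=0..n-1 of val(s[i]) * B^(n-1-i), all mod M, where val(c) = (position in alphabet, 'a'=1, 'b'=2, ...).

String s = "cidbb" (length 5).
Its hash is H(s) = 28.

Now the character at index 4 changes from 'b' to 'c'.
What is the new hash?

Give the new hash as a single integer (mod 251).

Answer: 29

Derivation:
val('b') = 2, val('c') = 3
Position k = 4, exponent = n-1-k = 0
B^0 mod M = 3^0 mod 251 = 1
Delta = (3 - 2) * 1 mod 251 = 1
New hash = (28 + 1) mod 251 = 29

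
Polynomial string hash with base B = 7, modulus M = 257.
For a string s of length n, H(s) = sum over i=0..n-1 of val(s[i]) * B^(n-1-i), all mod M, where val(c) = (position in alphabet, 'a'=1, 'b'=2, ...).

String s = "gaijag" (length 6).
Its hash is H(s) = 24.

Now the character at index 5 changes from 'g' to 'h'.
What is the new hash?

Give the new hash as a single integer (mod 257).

Answer: 25

Derivation:
val('g') = 7, val('h') = 8
Position k = 5, exponent = n-1-k = 0
B^0 mod M = 7^0 mod 257 = 1
Delta = (8 - 7) * 1 mod 257 = 1
New hash = (24 + 1) mod 257 = 25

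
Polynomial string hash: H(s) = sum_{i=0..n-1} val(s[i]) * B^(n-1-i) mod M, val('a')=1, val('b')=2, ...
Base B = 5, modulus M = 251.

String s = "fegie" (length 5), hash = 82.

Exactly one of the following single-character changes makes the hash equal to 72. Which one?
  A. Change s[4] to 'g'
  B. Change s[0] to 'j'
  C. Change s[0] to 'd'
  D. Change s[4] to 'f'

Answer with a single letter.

Option A: s[4]='e'->'g', delta=(7-5)*5^0 mod 251 = 2, hash=82+2 mod 251 = 84
Option B: s[0]='f'->'j', delta=(10-6)*5^4 mod 251 = 241, hash=82+241 mod 251 = 72 <-- target
Option C: s[0]='f'->'d', delta=(4-6)*5^4 mod 251 = 5, hash=82+5 mod 251 = 87
Option D: s[4]='e'->'f', delta=(6-5)*5^0 mod 251 = 1, hash=82+1 mod 251 = 83

Answer: B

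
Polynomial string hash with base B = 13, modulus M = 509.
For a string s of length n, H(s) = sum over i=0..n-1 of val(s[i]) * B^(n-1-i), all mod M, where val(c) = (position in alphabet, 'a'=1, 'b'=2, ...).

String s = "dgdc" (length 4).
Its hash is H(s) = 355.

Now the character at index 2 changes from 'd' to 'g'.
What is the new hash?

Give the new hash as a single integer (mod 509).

Answer: 394

Derivation:
val('d') = 4, val('g') = 7
Position k = 2, exponent = n-1-k = 1
B^1 mod M = 13^1 mod 509 = 13
Delta = (7 - 4) * 13 mod 509 = 39
New hash = (355 + 39) mod 509 = 394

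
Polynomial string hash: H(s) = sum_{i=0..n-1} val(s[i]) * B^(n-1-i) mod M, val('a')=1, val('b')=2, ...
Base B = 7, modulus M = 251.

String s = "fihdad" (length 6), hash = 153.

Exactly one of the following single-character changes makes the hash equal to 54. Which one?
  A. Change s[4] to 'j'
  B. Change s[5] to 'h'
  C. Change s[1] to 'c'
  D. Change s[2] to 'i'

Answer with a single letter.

Answer: C

Derivation:
Option A: s[4]='a'->'j', delta=(10-1)*7^1 mod 251 = 63, hash=153+63 mod 251 = 216
Option B: s[5]='d'->'h', delta=(8-4)*7^0 mod 251 = 4, hash=153+4 mod 251 = 157
Option C: s[1]='i'->'c', delta=(3-9)*7^4 mod 251 = 152, hash=153+152 mod 251 = 54 <-- target
Option D: s[2]='h'->'i', delta=(9-8)*7^3 mod 251 = 92, hash=153+92 mod 251 = 245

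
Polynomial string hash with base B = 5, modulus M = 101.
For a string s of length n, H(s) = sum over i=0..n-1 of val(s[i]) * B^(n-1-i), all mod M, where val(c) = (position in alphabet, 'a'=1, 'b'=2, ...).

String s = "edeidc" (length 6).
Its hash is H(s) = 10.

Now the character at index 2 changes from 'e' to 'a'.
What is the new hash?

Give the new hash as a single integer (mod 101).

Answer: 15

Derivation:
val('e') = 5, val('a') = 1
Position k = 2, exponent = n-1-k = 3
B^3 mod M = 5^3 mod 101 = 24
Delta = (1 - 5) * 24 mod 101 = 5
New hash = (10 + 5) mod 101 = 15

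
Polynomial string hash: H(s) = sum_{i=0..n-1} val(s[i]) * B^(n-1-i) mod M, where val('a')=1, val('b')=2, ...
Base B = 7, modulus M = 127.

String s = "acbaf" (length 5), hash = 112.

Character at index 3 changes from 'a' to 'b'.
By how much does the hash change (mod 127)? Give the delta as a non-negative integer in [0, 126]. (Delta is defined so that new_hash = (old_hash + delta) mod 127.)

Answer: 7

Derivation:
Delta formula: (val(new) - val(old)) * B^(n-1-k) mod M
  val('b') - val('a') = 2 - 1 = 1
  B^(n-1-k) = 7^1 mod 127 = 7
  Delta = 1 * 7 mod 127 = 7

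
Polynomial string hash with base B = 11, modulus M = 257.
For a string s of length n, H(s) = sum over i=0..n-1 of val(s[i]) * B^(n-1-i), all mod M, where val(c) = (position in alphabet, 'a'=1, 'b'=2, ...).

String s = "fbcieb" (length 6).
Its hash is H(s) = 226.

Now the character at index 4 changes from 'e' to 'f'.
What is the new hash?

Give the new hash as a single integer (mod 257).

val('e') = 5, val('f') = 6
Position k = 4, exponent = n-1-k = 1
B^1 mod M = 11^1 mod 257 = 11
Delta = (6 - 5) * 11 mod 257 = 11
New hash = (226 + 11) mod 257 = 237

Answer: 237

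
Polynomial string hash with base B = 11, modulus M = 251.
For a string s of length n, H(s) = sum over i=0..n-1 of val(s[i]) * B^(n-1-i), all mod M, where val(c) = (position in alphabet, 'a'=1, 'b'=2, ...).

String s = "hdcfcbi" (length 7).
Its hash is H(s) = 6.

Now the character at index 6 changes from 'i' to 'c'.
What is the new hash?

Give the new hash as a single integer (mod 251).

val('i') = 9, val('c') = 3
Position k = 6, exponent = n-1-k = 0
B^0 mod M = 11^0 mod 251 = 1
Delta = (3 - 9) * 1 mod 251 = 245
New hash = (6 + 245) mod 251 = 0

Answer: 0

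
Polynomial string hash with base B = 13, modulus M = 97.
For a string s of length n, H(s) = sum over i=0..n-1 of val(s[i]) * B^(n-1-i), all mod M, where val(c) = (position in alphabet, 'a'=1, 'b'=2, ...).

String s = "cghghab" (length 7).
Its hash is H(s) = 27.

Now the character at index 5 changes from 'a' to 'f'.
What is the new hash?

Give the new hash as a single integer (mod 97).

Answer: 92

Derivation:
val('a') = 1, val('f') = 6
Position k = 5, exponent = n-1-k = 1
B^1 mod M = 13^1 mod 97 = 13
Delta = (6 - 1) * 13 mod 97 = 65
New hash = (27 + 65) mod 97 = 92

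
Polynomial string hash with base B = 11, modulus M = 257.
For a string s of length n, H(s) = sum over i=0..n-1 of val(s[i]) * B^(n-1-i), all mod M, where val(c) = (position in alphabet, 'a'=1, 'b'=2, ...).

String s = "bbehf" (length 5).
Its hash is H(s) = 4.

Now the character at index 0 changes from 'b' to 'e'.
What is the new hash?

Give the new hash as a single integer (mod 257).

val('b') = 2, val('e') = 5
Position k = 0, exponent = n-1-k = 4
B^4 mod M = 11^4 mod 257 = 249
Delta = (5 - 2) * 249 mod 257 = 233
New hash = (4 + 233) mod 257 = 237

Answer: 237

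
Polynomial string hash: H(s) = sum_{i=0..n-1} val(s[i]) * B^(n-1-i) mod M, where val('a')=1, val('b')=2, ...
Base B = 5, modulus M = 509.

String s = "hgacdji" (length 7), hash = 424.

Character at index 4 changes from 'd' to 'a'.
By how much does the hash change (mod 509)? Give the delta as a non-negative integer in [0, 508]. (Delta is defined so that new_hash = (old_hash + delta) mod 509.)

Answer: 434

Derivation:
Delta formula: (val(new) - val(old)) * B^(n-1-k) mod M
  val('a') - val('d') = 1 - 4 = -3
  B^(n-1-k) = 5^2 mod 509 = 25
  Delta = -3 * 25 mod 509 = 434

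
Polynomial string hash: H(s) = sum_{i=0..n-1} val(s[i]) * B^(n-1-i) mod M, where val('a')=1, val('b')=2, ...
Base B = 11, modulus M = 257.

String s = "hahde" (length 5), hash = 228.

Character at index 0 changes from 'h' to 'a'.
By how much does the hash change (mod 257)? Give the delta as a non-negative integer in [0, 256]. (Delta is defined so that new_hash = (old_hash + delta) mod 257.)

Answer: 56

Derivation:
Delta formula: (val(new) - val(old)) * B^(n-1-k) mod M
  val('a') - val('h') = 1 - 8 = -7
  B^(n-1-k) = 11^4 mod 257 = 249
  Delta = -7 * 249 mod 257 = 56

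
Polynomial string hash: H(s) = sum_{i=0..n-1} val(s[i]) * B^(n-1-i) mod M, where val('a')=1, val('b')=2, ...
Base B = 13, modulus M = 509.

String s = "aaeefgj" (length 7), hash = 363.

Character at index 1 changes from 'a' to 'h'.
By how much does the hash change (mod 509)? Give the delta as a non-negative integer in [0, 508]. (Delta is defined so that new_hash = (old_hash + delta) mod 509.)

Answer: 97

Derivation:
Delta formula: (val(new) - val(old)) * B^(n-1-k) mod M
  val('h') - val('a') = 8 - 1 = 7
  B^(n-1-k) = 13^5 mod 509 = 232
  Delta = 7 * 232 mod 509 = 97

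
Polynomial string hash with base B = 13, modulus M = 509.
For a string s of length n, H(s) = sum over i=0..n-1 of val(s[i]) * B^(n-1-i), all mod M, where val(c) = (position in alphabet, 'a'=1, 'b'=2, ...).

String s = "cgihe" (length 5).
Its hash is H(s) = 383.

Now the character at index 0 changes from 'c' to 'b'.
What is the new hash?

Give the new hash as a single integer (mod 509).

Answer: 326

Derivation:
val('c') = 3, val('b') = 2
Position k = 0, exponent = n-1-k = 4
B^4 mod M = 13^4 mod 509 = 57
Delta = (2 - 3) * 57 mod 509 = 452
New hash = (383 + 452) mod 509 = 326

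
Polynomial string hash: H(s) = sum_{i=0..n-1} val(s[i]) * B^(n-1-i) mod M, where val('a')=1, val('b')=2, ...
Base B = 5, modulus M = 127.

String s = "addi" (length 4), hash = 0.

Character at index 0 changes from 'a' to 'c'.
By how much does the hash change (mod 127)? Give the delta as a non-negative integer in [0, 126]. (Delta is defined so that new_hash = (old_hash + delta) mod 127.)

Answer: 123

Derivation:
Delta formula: (val(new) - val(old)) * B^(n-1-k) mod M
  val('c') - val('a') = 3 - 1 = 2
  B^(n-1-k) = 5^3 mod 127 = 125
  Delta = 2 * 125 mod 127 = 123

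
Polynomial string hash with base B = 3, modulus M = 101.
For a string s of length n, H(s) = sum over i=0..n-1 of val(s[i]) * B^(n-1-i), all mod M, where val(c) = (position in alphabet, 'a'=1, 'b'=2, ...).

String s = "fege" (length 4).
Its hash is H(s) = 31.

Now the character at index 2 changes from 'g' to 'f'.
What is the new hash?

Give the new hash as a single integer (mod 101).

val('g') = 7, val('f') = 6
Position k = 2, exponent = n-1-k = 1
B^1 mod M = 3^1 mod 101 = 3
Delta = (6 - 7) * 3 mod 101 = 98
New hash = (31 + 98) mod 101 = 28

Answer: 28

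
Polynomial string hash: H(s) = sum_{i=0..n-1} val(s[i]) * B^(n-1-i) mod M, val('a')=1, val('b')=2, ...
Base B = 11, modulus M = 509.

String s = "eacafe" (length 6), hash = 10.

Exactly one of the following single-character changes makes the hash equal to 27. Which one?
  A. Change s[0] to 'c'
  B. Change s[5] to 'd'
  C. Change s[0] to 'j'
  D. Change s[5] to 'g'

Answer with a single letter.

Answer: C

Derivation:
Option A: s[0]='e'->'c', delta=(3-5)*11^5 mod 509 = 95, hash=10+95 mod 509 = 105
Option B: s[5]='e'->'d', delta=(4-5)*11^0 mod 509 = 508, hash=10+508 mod 509 = 9
Option C: s[0]='e'->'j', delta=(10-5)*11^5 mod 509 = 17, hash=10+17 mod 509 = 27 <-- target
Option D: s[5]='e'->'g', delta=(7-5)*11^0 mod 509 = 2, hash=10+2 mod 509 = 12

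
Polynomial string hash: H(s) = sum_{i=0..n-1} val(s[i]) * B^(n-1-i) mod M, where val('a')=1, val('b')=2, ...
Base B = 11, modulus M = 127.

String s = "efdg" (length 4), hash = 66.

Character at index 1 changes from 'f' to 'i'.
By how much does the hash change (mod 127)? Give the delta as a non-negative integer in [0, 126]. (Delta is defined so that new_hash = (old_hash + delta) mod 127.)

Answer: 109

Derivation:
Delta formula: (val(new) - val(old)) * B^(n-1-k) mod M
  val('i') - val('f') = 9 - 6 = 3
  B^(n-1-k) = 11^2 mod 127 = 121
  Delta = 3 * 121 mod 127 = 109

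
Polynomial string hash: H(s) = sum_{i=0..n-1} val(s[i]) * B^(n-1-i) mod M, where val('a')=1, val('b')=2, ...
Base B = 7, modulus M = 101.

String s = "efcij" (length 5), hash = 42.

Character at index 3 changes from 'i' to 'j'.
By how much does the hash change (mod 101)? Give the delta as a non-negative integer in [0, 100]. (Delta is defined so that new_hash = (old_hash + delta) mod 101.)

Answer: 7

Derivation:
Delta formula: (val(new) - val(old)) * B^(n-1-k) mod M
  val('j') - val('i') = 10 - 9 = 1
  B^(n-1-k) = 7^1 mod 101 = 7
  Delta = 1 * 7 mod 101 = 7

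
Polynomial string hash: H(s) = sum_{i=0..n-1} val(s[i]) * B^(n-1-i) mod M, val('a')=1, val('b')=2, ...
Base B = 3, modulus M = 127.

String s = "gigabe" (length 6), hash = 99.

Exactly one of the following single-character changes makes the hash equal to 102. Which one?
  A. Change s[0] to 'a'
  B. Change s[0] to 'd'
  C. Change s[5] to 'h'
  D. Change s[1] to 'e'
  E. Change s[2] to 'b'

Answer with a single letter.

Answer: C

Derivation:
Option A: s[0]='g'->'a', delta=(1-7)*3^5 mod 127 = 66, hash=99+66 mod 127 = 38
Option B: s[0]='g'->'d', delta=(4-7)*3^5 mod 127 = 33, hash=99+33 mod 127 = 5
Option C: s[5]='e'->'h', delta=(8-5)*3^0 mod 127 = 3, hash=99+3 mod 127 = 102 <-- target
Option D: s[1]='i'->'e', delta=(5-9)*3^4 mod 127 = 57, hash=99+57 mod 127 = 29
Option E: s[2]='g'->'b', delta=(2-7)*3^3 mod 127 = 119, hash=99+119 mod 127 = 91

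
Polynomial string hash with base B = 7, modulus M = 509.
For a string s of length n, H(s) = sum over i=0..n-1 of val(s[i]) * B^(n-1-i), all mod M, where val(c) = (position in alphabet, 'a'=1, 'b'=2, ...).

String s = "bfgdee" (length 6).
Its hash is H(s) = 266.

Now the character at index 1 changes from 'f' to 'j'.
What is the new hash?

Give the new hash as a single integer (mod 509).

val('f') = 6, val('j') = 10
Position k = 1, exponent = n-1-k = 4
B^4 mod M = 7^4 mod 509 = 365
Delta = (10 - 6) * 365 mod 509 = 442
New hash = (266 + 442) mod 509 = 199

Answer: 199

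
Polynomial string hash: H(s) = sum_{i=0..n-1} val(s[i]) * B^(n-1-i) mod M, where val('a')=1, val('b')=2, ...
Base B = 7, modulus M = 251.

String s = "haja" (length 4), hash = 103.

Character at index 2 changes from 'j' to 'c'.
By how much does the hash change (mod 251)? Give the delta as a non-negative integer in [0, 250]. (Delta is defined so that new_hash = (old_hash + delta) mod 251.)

Answer: 202

Derivation:
Delta formula: (val(new) - val(old)) * B^(n-1-k) mod M
  val('c') - val('j') = 3 - 10 = -7
  B^(n-1-k) = 7^1 mod 251 = 7
  Delta = -7 * 7 mod 251 = 202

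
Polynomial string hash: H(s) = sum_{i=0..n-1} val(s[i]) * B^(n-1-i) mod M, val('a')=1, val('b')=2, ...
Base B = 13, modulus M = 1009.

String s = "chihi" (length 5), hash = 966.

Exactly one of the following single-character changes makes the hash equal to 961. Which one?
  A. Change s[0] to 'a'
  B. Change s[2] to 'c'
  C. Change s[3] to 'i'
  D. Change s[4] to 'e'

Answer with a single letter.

Option A: s[0]='c'->'a', delta=(1-3)*13^4 mod 1009 = 391, hash=966+391 mod 1009 = 348
Option B: s[2]='i'->'c', delta=(3-9)*13^2 mod 1009 = 1004, hash=966+1004 mod 1009 = 961 <-- target
Option C: s[3]='h'->'i', delta=(9-8)*13^1 mod 1009 = 13, hash=966+13 mod 1009 = 979
Option D: s[4]='i'->'e', delta=(5-9)*13^0 mod 1009 = 1005, hash=966+1005 mod 1009 = 962

Answer: B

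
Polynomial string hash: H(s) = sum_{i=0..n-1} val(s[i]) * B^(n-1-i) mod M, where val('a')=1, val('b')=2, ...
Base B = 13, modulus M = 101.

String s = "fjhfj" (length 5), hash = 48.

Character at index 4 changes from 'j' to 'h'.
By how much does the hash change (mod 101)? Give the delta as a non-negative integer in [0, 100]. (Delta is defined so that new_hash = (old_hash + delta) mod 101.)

Delta formula: (val(new) - val(old)) * B^(n-1-k) mod M
  val('h') - val('j') = 8 - 10 = -2
  B^(n-1-k) = 13^0 mod 101 = 1
  Delta = -2 * 1 mod 101 = 99

Answer: 99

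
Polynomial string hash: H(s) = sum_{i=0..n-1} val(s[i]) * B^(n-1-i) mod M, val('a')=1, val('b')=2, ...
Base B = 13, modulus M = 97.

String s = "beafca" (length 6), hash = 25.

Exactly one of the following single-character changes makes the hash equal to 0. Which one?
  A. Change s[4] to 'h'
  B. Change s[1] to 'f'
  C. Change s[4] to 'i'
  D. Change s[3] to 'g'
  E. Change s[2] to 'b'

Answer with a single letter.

Answer: D

Derivation:
Option A: s[4]='c'->'h', delta=(8-3)*13^1 mod 97 = 65, hash=25+65 mod 97 = 90
Option B: s[1]='e'->'f', delta=(6-5)*13^4 mod 97 = 43, hash=25+43 mod 97 = 68
Option C: s[4]='c'->'i', delta=(9-3)*13^1 mod 97 = 78, hash=25+78 mod 97 = 6
Option D: s[3]='f'->'g', delta=(7-6)*13^2 mod 97 = 72, hash=25+72 mod 97 = 0 <-- target
Option E: s[2]='a'->'b', delta=(2-1)*13^3 mod 97 = 63, hash=25+63 mod 97 = 88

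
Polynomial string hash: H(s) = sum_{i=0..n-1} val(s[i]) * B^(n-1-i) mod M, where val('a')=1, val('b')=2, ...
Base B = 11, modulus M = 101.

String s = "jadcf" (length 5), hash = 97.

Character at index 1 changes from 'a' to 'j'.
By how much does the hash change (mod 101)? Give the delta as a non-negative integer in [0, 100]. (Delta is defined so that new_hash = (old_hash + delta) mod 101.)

Delta formula: (val(new) - val(old)) * B^(n-1-k) mod M
  val('j') - val('a') = 10 - 1 = 9
  B^(n-1-k) = 11^3 mod 101 = 18
  Delta = 9 * 18 mod 101 = 61

Answer: 61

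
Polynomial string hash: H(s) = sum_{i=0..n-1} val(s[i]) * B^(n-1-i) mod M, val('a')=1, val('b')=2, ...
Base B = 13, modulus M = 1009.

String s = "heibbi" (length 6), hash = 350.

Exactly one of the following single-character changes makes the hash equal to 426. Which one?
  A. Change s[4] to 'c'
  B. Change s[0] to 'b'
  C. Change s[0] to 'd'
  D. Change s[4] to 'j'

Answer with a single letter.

Answer: C

Derivation:
Option A: s[4]='b'->'c', delta=(3-2)*13^1 mod 1009 = 13, hash=350+13 mod 1009 = 363
Option B: s[0]='h'->'b', delta=(2-8)*13^5 mod 1009 = 114, hash=350+114 mod 1009 = 464
Option C: s[0]='h'->'d', delta=(4-8)*13^5 mod 1009 = 76, hash=350+76 mod 1009 = 426 <-- target
Option D: s[4]='b'->'j', delta=(10-2)*13^1 mod 1009 = 104, hash=350+104 mod 1009 = 454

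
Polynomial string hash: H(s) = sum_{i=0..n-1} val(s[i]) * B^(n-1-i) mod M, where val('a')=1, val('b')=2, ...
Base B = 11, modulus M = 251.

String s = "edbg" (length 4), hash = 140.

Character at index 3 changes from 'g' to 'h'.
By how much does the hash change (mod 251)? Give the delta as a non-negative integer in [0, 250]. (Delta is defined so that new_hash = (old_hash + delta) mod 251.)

Answer: 1

Derivation:
Delta formula: (val(new) - val(old)) * B^(n-1-k) mod M
  val('h') - val('g') = 8 - 7 = 1
  B^(n-1-k) = 11^0 mod 251 = 1
  Delta = 1 * 1 mod 251 = 1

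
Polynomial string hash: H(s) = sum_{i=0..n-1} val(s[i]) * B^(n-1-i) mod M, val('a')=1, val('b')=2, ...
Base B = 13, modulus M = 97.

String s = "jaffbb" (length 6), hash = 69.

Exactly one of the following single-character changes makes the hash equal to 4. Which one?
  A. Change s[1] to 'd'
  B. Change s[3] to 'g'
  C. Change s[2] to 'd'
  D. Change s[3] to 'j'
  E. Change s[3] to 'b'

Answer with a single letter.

Option A: s[1]='a'->'d', delta=(4-1)*13^4 mod 97 = 32, hash=69+32 mod 97 = 4 <-- target
Option B: s[3]='f'->'g', delta=(7-6)*13^2 mod 97 = 72, hash=69+72 mod 97 = 44
Option C: s[2]='f'->'d', delta=(4-6)*13^3 mod 97 = 68, hash=69+68 mod 97 = 40
Option D: s[3]='f'->'j', delta=(10-6)*13^2 mod 97 = 94, hash=69+94 mod 97 = 66
Option E: s[3]='f'->'b', delta=(2-6)*13^2 mod 97 = 3, hash=69+3 mod 97 = 72

Answer: A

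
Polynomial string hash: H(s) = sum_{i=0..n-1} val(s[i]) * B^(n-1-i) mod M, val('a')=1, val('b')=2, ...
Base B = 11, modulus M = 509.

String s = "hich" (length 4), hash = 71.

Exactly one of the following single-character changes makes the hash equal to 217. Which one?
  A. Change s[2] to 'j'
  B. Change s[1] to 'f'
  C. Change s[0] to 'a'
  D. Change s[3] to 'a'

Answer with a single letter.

Answer: B

Derivation:
Option A: s[2]='c'->'j', delta=(10-3)*11^1 mod 509 = 77, hash=71+77 mod 509 = 148
Option B: s[1]='i'->'f', delta=(6-9)*11^2 mod 509 = 146, hash=71+146 mod 509 = 217 <-- target
Option C: s[0]='h'->'a', delta=(1-8)*11^3 mod 509 = 354, hash=71+354 mod 509 = 425
Option D: s[3]='h'->'a', delta=(1-8)*11^0 mod 509 = 502, hash=71+502 mod 509 = 64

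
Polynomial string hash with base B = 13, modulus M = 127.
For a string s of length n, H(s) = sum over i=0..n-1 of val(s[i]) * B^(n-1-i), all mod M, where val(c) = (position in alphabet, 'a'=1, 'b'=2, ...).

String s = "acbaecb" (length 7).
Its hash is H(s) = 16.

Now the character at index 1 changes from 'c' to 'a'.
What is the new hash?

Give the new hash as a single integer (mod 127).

val('c') = 3, val('a') = 1
Position k = 1, exponent = n-1-k = 5
B^5 mod M = 13^5 mod 127 = 72
Delta = (1 - 3) * 72 mod 127 = 110
New hash = (16 + 110) mod 127 = 126

Answer: 126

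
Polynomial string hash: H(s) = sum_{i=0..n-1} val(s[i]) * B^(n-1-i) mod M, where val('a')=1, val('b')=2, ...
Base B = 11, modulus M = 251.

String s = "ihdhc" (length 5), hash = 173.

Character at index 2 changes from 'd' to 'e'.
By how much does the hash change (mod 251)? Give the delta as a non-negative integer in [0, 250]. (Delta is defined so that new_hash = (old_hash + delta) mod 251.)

Delta formula: (val(new) - val(old)) * B^(n-1-k) mod M
  val('e') - val('d') = 5 - 4 = 1
  B^(n-1-k) = 11^2 mod 251 = 121
  Delta = 1 * 121 mod 251 = 121

Answer: 121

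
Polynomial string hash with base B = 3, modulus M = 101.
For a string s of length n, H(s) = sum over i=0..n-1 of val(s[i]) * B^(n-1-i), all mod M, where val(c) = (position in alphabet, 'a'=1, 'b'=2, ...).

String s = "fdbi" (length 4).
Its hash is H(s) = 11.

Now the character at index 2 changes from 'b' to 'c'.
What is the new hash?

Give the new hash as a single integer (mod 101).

val('b') = 2, val('c') = 3
Position k = 2, exponent = n-1-k = 1
B^1 mod M = 3^1 mod 101 = 3
Delta = (3 - 2) * 3 mod 101 = 3
New hash = (11 + 3) mod 101 = 14

Answer: 14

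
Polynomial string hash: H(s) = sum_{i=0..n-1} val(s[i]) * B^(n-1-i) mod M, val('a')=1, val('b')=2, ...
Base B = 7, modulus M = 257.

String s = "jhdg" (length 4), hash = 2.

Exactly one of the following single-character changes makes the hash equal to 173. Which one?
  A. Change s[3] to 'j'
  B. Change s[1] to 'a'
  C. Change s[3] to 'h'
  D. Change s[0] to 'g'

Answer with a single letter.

Answer: B

Derivation:
Option A: s[3]='g'->'j', delta=(10-7)*7^0 mod 257 = 3, hash=2+3 mod 257 = 5
Option B: s[1]='h'->'a', delta=(1-8)*7^2 mod 257 = 171, hash=2+171 mod 257 = 173 <-- target
Option C: s[3]='g'->'h', delta=(8-7)*7^0 mod 257 = 1, hash=2+1 mod 257 = 3
Option D: s[0]='j'->'g', delta=(7-10)*7^3 mod 257 = 256, hash=2+256 mod 257 = 1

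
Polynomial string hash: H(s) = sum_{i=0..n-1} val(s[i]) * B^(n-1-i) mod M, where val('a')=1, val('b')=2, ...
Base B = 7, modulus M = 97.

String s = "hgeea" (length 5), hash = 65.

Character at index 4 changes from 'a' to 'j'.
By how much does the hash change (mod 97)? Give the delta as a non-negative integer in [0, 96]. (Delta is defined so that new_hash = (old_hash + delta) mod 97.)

Answer: 9

Derivation:
Delta formula: (val(new) - val(old)) * B^(n-1-k) mod M
  val('j') - val('a') = 10 - 1 = 9
  B^(n-1-k) = 7^0 mod 97 = 1
  Delta = 9 * 1 mod 97 = 9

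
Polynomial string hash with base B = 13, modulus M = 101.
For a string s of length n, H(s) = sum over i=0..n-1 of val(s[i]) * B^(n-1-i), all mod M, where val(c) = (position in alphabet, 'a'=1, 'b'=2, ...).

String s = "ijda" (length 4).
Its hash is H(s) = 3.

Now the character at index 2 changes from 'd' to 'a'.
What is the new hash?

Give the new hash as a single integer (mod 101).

val('d') = 4, val('a') = 1
Position k = 2, exponent = n-1-k = 1
B^1 mod M = 13^1 mod 101 = 13
Delta = (1 - 4) * 13 mod 101 = 62
New hash = (3 + 62) mod 101 = 65

Answer: 65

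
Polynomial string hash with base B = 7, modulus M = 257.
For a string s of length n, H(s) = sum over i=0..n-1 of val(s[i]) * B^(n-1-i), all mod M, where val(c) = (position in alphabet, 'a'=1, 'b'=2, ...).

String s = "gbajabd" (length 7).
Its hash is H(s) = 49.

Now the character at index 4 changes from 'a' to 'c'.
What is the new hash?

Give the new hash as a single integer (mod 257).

val('a') = 1, val('c') = 3
Position k = 4, exponent = n-1-k = 2
B^2 mod M = 7^2 mod 257 = 49
Delta = (3 - 1) * 49 mod 257 = 98
New hash = (49 + 98) mod 257 = 147

Answer: 147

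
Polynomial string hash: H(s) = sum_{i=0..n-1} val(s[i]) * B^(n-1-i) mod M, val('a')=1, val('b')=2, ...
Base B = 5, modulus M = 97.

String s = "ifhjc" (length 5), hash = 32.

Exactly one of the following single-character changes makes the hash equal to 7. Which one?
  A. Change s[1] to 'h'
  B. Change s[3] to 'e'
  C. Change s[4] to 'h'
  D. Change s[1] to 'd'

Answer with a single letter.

Option A: s[1]='f'->'h', delta=(8-6)*5^3 mod 97 = 56, hash=32+56 mod 97 = 88
Option B: s[3]='j'->'e', delta=(5-10)*5^1 mod 97 = 72, hash=32+72 mod 97 = 7 <-- target
Option C: s[4]='c'->'h', delta=(8-3)*5^0 mod 97 = 5, hash=32+5 mod 97 = 37
Option D: s[1]='f'->'d', delta=(4-6)*5^3 mod 97 = 41, hash=32+41 mod 97 = 73

Answer: B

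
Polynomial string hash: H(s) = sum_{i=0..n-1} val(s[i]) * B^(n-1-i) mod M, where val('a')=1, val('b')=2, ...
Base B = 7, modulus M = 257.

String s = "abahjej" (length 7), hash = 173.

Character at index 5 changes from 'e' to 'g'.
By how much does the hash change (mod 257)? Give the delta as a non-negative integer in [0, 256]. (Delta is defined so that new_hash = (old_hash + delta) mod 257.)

Answer: 14

Derivation:
Delta formula: (val(new) - val(old)) * B^(n-1-k) mod M
  val('g') - val('e') = 7 - 5 = 2
  B^(n-1-k) = 7^1 mod 257 = 7
  Delta = 2 * 7 mod 257 = 14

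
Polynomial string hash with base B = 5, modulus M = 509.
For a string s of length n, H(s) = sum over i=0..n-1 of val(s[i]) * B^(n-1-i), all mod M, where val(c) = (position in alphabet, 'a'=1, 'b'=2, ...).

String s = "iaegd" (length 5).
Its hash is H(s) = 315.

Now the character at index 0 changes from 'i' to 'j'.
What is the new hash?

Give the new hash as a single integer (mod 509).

val('i') = 9, val('j') = 10
Position k = 0, exponent = n-1-k = 4
B^4 mod M = 5^4 mod 509 = 116
Delta = (10 - 9) * 116 mod 509 = 116
New hash = (315 + 116) mod 509 = 431

Answer: 431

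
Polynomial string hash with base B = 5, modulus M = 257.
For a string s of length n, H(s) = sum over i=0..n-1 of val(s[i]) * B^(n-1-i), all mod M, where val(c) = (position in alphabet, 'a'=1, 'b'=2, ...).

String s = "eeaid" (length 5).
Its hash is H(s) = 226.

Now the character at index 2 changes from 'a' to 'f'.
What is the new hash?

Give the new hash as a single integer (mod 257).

Answer: 94

Derivation:
val('a') = 1, val('f') = 6
Position k = 2, exponent = n-1-k = 2
B^2 mod M = 5^2 mod 257 = 25
Delta = (6 - 1) * 25 mod 257 = 125
New hash = (226 + 125) mod 257 = 94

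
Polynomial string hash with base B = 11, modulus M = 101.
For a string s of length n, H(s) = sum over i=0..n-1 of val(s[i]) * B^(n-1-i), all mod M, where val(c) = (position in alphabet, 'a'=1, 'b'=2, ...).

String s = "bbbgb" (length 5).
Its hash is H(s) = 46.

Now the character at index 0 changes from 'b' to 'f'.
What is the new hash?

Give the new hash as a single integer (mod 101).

val('b') = 2, val('f') = 6
Position k = 0, exponent = n-1-k = 4
B^4 mod M = 11^4 mod 101 = 97
Delta = (6 - 2) * 97 mod 101 = 85
New hash = (46 + 85) mod 101 = 30

Answer: 30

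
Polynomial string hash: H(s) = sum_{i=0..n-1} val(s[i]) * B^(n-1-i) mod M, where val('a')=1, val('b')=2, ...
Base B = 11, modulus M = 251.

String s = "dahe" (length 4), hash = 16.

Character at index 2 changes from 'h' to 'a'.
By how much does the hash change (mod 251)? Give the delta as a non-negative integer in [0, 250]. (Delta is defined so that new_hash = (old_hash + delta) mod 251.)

Delta formula: (val(new) - val(old)) * B^(n-1-k) mod M
  val('a') - val('h') = 1 - 8 = -7
  B^(n-1-k) = 11^1 mod 251 = 11
  Delta = -7 * 11 mod 251 = 174

Answer: 174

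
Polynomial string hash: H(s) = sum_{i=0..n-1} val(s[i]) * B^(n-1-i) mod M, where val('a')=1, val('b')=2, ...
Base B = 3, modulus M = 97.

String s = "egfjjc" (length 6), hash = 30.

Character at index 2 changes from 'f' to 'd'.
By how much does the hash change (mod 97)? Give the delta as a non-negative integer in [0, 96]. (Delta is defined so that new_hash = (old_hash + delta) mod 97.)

Answer: 43

Derivation:
Delta formula: (val(new) - val(old)) * B^(n-1-k) mod M
  val('d') - val('f') = 4 - 6 = -2
  B^(n-1-k) = 3^3 mod 97 = 27
  Delta = -2 * 27 mod 97 = 43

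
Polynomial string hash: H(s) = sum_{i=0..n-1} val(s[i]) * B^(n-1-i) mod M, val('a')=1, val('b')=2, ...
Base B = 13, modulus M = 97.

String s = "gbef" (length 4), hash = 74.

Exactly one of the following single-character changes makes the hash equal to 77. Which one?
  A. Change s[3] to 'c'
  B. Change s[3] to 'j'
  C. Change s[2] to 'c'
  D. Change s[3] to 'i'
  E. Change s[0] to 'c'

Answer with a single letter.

Option A: s[3]='f'->'c', delta=(3-6)*13^0 mod 97 = 94, hash=74+94 mod 97 = 71
Option B: s[3]='f'->'j', delta=(10-6)*13^0 mod 97 = 4, hash=74+4 mod 97 = 78
Option C: s[2]='e'->'c', delta=(3-5)*13^1 mod 97 = 71, hash=74+71 mod 97 = 48
Option D: s[3]='f'->'i', delta=(9-6)*13^0 mod 97 = 3, hash=74+3 mod 97 = 77 <-- target
Option E: s[0]='g'->'c', delta=(3-7)*13^3 mod 97 = 39, hash=74+39 mod 97 = 16

Answer: D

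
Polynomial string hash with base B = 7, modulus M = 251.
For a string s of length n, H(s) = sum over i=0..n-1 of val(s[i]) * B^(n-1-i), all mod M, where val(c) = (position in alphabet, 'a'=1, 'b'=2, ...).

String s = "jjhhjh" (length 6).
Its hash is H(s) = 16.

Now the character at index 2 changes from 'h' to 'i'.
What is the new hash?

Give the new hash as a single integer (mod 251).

Answer: 108

Derivation:
val('h') = 8, val('i') = 9
Position k = 2, exponent = n-1-k = 3
B^3 mod M = 7^3 mod 251 = 92
Delta = (9 - 8) * 92 mod 251 = 92
New hash = (16 + 92) mod 251 = 108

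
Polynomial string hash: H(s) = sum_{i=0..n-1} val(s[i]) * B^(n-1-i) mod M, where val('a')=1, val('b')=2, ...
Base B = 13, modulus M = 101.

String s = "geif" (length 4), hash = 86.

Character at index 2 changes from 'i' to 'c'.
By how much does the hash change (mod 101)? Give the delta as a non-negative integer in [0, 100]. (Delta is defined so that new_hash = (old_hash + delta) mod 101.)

Answer: 23

Derivation:
Delta formula: (val(new) - val(old)) * B^(n-1-k) mod M
  val('c') - val('i') = 3 - 9 = -6
  B^(n-1-k) = 13^1 mod 101 = 13
  Delta = -6 * 13 mod 101 = 23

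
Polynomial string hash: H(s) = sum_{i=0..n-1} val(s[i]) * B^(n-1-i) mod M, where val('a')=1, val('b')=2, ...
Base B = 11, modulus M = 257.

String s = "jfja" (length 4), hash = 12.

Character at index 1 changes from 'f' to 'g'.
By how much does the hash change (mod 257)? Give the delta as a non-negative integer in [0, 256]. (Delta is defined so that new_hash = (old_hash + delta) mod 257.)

Answer: 121

Derivation:
Delta formula: (val(new) - val(old)) * B^(n-1-k) mod M
  val('g') - val('f') = 7 - 6 = 1
  B^(n-1-k) = 11^2 mod 257 = 121
  Delta = 1 * 121 mod 257 = 121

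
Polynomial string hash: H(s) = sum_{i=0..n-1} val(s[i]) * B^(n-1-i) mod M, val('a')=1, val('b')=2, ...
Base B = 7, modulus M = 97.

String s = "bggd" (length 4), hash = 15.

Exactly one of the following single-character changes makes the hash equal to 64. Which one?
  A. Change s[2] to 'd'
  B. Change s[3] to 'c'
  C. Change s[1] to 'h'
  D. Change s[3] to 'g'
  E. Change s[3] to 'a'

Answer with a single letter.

Option A: s[2]='g'->'d', delta=(4-7)*7^1 mod 97 = 76, hash=15+76 mod 97 = 91
Option B: s[3]='d'->'c', delta=(3-4)*7^0 mod 97 = 96, hash=15+96 mod 97 = 14
Option C: s[1]='g'->'h', delta=(8-7)*7^2 mod 97 = 49, hash=15+49 mod 97 = 64 <-- target
Option D: s[3]='d'->'g', delta=(7-4)*7^0 mod 97 = 3, hash=15+3 mod 97 = 18
Option E: s[3]='d'->'a', delta=(1-4)*7^0 mod 97 = 94, hash=15+94 mod 97 = 12

Answer: C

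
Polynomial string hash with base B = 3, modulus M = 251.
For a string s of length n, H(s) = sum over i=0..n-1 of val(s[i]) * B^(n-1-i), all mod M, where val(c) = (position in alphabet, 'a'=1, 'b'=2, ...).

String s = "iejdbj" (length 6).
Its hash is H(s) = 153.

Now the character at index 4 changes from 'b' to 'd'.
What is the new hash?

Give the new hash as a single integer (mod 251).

val('b') = 2, val('d') = 4
Position k = 4, exponent = n-1-k = 1
B^1 mod M = 3^1 mod 251 = 3
Delta = (4 - 2) * 3 mod 251 = 6
New hash = (153 + 6) mod 251 = 159

Answer: 159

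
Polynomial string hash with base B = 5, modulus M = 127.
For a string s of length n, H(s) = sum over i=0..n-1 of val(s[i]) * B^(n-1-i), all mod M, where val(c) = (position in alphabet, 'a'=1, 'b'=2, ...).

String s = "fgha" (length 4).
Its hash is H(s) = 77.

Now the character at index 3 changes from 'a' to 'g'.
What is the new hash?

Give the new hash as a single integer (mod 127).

Answer: 83

Derivation:
val('a') = 1, val('g') = 7
Position k = 3, exponent = n-1-k = 0
B^0 mod M = 5^0 mod 127 = 1
Delta = (7 - 1) * 1 mod 127 = 6
New hash = (77 + 6) mod 127 = 83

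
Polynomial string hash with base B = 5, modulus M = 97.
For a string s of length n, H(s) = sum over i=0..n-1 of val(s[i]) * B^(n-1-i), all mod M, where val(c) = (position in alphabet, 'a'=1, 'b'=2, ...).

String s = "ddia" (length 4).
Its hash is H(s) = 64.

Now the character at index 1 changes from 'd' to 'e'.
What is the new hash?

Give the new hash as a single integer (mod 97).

Answer: 89

Derivation:
val('d') = 4, val('e') = 5
Position k = 1, exponent = n-1-k = 2
B^2 mod M = 5^2 mod 97 = 25
Delta = (5 - 4) * 25 mod 97 = 25
New hash = (64 + 25) mod 97 = 89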